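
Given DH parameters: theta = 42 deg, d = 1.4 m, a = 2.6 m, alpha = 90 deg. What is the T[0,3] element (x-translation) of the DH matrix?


T[0,3] = a * cos(theta)
= 2.6 * cos(42 deg)
= 2.6 * 0.7431
= 1.9322


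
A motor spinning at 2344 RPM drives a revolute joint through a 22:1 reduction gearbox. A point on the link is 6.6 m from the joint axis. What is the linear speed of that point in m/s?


omega_motor = 2344 * 2*pi/60 = 245.4631 rad/s
omega_joint = omega_motor / 22 = 11.1574 rad/s
v = omega_joint * r = 11.1574 * 6.6
= 73.6389 m/s


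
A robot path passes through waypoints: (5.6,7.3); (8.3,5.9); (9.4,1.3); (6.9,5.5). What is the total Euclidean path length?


Segment lengths:
  seg1 = sqrt((2.7)^2 + (-1.4)^2) = 3.0414
  seg2 = sqrt((1.1)^2 + (-4.6)^2) = 4.7297
  seg3 = sqrt((-2.5)^2 + (4.2)^2) = 4.8877
Total = 12.6588


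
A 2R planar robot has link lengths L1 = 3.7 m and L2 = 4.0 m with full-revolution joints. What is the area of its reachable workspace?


r_max = L1 + L2 = 7.7 m
r_min = |L1 - L2| = 0.3 m
Area = pi*(r_max^2 - r_min^2)
= pi*(59.29 - 0.09)
= pi * 59.2
= 185.9823 m^2


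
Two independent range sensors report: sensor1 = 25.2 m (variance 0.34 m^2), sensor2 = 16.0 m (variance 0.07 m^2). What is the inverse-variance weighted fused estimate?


w1 = (1/var1) / (1/var1 + 1/var2)
   = 2.9412 / (2.9412 + 14.2857) = 0.1707
w2 = 1 - w1 = 0.8293
fused = w1*s1 + w2*s2 = 4.3024 + 13.2683
= 17.5707 m


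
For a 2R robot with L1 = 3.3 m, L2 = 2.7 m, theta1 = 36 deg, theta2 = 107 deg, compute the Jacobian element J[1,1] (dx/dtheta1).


J[1,1] = -L1*sin(t1) - L2*sin(t1+t2)
= -3.3*sin(36) - 2.7*sin(143)
= -3.5646


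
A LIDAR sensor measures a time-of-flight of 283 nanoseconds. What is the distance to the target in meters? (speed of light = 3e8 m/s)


tof = 283 ns = 2.83e-07 s
dist = c * tof / 2
= 3e8 * 2.83e-07 / 2
= 42.45 m


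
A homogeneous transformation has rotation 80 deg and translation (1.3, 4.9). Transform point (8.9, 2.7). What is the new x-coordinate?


x' = cos(theta)*px - sin(theta)*py + tx
= 0.1736*8.9 - 0.9848*2.7 + 1.3
= 0.1865


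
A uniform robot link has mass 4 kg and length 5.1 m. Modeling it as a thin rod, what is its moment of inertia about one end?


I = (1/3) * m * L^2
= (1/3) * 4 * 5.1^2
= 0.333333 * 4 * 26.01
= 34.68 kg*m^2


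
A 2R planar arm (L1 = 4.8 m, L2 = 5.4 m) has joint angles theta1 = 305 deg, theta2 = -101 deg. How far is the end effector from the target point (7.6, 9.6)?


End effector via forward kinematics:
x = L1*cos(t1) + L2*cos(t1+t2) = -2.18
y = L1*sin(t1) + L2*sin(t1+t2) = -6.1283
Distance to target:
d = sqrt((7.6 - -2.18)^2 + (9.6 - -6.1283)^2)
= sqrt(95.648 + 247.3797)
= 18.521 m


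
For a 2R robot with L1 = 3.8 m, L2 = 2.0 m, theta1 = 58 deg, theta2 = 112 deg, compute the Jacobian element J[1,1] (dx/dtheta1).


J[1,1] = -L1*sin(t1) - L2*sin(t1+t2)
= -3.8*sin(58) - 2.0*sin(170)
= -3.5699


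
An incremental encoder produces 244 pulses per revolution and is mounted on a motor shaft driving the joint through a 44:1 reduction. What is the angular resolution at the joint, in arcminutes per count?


counts per rev = 244
effective counts at joint = 244 * 44 = 10736
resolution = 360*60 / 10736
= 2.0119 arcmin/count


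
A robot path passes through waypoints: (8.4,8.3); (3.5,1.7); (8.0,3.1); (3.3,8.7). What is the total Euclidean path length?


Segment lengths:
  seg1 = sqrt((-4.9)^2 + (-6.6)^2) = 8.2201
  seg2 = sqrt((4.5)^2 + (1.4)^2) = 4.7127
  seg3 = sqrt((-4.7)^2 + (5.6)^2) = 7.311
Total = 20.2438


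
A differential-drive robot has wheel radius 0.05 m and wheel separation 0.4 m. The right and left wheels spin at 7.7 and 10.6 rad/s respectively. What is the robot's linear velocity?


vR = r*wR = 0.05*7.7 = 0.385 m/s
vL = r*wL = 0.05*10.6 = 0.53 m/s
v = (vR+vL)/2 = 0.4575 m/s
omega = (vR-vL)/L = -0.3625 rad/s
linear velocity = 0.4575 m/s


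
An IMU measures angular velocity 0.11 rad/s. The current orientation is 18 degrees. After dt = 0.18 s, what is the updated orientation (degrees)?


delta_theta = w * dt = 0.11 * 0.18 = 0.0198 rad
= 1.1345 deg
theta_new = 18 + 1.1345 = 19.1345 deg


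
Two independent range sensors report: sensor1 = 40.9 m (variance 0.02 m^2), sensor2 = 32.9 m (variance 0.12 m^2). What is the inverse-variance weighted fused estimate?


w1 = (1/var1) / (1/var1 + 1/var2)
   = 50.0 / (50.0 + 8.3333) = 0.8571
w2 = 1 - w1 = 0.1429
fused = w1*s1 + w2*s2 = 35.0571 + 4.7
= 39.7571 m


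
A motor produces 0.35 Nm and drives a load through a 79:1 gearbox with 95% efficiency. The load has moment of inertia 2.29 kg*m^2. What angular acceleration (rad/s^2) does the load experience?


tau_out = tau_motor * N * eta
= 0.35 * 79 * 0.95 = 26.2675 Nm
alpha = tau_out / I = 26.2675 / 2.29
= 11.4705 rad/s^2


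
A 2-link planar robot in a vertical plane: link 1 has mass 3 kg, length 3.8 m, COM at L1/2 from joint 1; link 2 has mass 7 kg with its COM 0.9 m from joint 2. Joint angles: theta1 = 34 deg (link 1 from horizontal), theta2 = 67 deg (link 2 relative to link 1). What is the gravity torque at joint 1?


Horizontal distance from joint 1 to link-1 COM:
  x_c1 = (L1/2)*cos(t1) = 1.9 * 0.829 = 1.5752 m
Horizontal distance from joint 1 to link-2 COM:
  x_c2 = L1*cos(t1) + Lc2*cos(t1+t2)
       = 3.8*0.829 + 0.9*-0.1908 = 2.9786 m
tau1 = m1*g*x_c1 + m2*g*x_c2
     = 3*9.81*1.5752 + 7*9.81*2.9786
     = 46.3573 + 204.5415
     = 250.8988 Nm


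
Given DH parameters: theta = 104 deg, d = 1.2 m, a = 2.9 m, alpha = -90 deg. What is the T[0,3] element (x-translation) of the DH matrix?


T[0,3] = a * cos(theta)
= 2.9 * cos(104 deg)
= 2.9 * -0.2419
= -0.7016


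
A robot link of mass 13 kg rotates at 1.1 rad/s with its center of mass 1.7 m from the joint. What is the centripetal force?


F = m * omega^2 * r
= 13 * 1.1^2 * 1.7
= 13 * 1.21 * 1.7
= 26.741 N


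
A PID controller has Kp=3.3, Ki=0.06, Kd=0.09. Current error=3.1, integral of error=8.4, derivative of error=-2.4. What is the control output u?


u = Kp*e + Ki*int(e) + Kd*de/dt
= 3.3*3.1 + 0.06*8.4 + 0.09*(-2.4)
= 10.23 + 0.504 + -0.216
= 10.518


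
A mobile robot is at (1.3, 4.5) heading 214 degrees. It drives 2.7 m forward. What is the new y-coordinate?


y_new = y0 + d*sin(theta)
= 4.5 + 2.7*sin(214)
= 4.5 + -1.5098
= 2.9902


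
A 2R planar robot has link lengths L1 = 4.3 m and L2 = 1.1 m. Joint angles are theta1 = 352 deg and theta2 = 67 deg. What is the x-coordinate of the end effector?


Convert angles to radians: theta1 = 6.1436, theta2 = 1.1694
x = L1*cos(theta1) + L2*cos(theta1+theta2)
x = 4.2582 + 0.5665
x = 4.8247


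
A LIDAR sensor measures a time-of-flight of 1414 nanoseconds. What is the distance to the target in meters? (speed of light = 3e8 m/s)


tof = 1414 ns = 1.414e-06 s
dist = c * tof / 2
= 3e8 * 1.414e-06 / 2
= 212.1 m


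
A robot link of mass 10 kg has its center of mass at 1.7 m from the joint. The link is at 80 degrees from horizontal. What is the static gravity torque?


tau = m*g*L*cos(angle)
= 10 * 9.81 * 1.7 * cos(80 deg)
= 10 * 9.81 * 1.7 * 0.1736
= 28.9593 Nm


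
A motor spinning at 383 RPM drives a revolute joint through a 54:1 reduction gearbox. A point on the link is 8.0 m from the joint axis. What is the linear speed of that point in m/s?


omega_motor = 383 * 2*pi/60 = 40.1077 rad/s
omega_joint = omega_motor / 54 = 0.7427 rad/s
v = omega_joint * r = 0.7427 * 8.0
= 5.9419 m/s


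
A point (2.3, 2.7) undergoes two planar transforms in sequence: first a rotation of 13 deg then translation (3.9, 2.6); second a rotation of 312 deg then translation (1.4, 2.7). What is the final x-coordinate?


After transform 1:
x1 = cos(13)*2.3 - sin(13)*2.7 + 3.9 = 5.5337
y1 = sin(13)*2.3 + cos(13)*2.7 + 2.6 = 5.7482
After transform 2:
x2 = cos(312)*5.5337 - sin(312)*5.7482 + 1.4
= 9.3745


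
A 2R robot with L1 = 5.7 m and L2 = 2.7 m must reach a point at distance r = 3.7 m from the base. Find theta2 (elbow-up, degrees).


cos(theta2) = (r^2 - L1^2 - L2^2) / (2*L1*L2)
cos(theta2) = (13.69 - 32.49 - 7.29) / 30.78
cos(theta2) = -0.847628
theta2 = 147.9546 degrees


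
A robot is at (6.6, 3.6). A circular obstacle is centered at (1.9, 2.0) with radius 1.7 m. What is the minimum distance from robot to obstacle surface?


center_dist = sqrt((6.6-1.9)^2 + (3.6-2.0)^2)
= sqrt(22.09 + 2.56)
= 4.9649
min_dist = center_dist - radius = 4.9649 - 1.7 = 3.2649 m


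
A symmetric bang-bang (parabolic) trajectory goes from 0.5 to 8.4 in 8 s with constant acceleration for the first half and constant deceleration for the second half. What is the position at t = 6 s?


Symmetric rest-to-rest: each phase covers (pf-p0)/2 in time T/2. 0.5*a*(T/2)^2 = (pf-p0)/2 => a = 4*(pf-p0)/T^2
a = 4*(8.4-0.5)/8^2 = 0.4938
t = 6 is in the deceleration phase (t > T/2).
p = pf - 0.5*a*(T-t)^2 = 8.4 - 0.5*0.4938*2^2
= 7.4125


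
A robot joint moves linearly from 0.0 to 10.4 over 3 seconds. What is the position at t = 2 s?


s = t/T = 2/3 = 0.6667
p(t) = p0 + (pf-p0)*s
= 0.0 + (10.4 - 0.0) * 0.6667
= 6.9333


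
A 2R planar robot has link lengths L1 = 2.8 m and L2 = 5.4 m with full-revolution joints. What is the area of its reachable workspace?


r_max = L1 + L2 = 8.2 m
r_min = |L1 - L2| = 2.6 m
Area = pi*(r_max^2 - r_min^2)
= pi*(67.24 - 6.76)
= pi * 60.48
= 190.0035 m^2


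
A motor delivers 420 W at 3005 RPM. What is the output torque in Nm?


omega = 3005 * 2*pi/60 = 314.6829 rad/s
tau = P / omega = 420 / 314.6829
= 1.3347 Nm


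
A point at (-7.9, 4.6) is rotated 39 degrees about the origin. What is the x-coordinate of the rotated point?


x' = x*cos(theta) - y*sin(theta)
cos(39 deg) = 0.7771, sin(39 deg) = 0.6293
x' = -7.9 * 0.7771 - 4.6 * 0.6293
= -6.1395 - 2.8949
= -9.0343


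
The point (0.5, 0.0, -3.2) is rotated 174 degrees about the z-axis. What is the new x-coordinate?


Rotation about z-axis: x' = x*cos(theta) - y*sin(theta)
= 0.5 * -0.9945 - 0.0 * 0.1045
= -0.4973


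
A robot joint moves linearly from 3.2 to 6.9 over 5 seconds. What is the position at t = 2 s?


s = t/T = 2/5 = 0.4
p(t) = p0 + (pf-p0)*s
= 3.2 + (6.9 - 3.2) * 0.4
= 4.68


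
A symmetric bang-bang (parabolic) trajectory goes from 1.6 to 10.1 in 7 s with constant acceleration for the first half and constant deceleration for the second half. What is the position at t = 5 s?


Symmetric rest-to-rest: each phase covers (pf-p0)/2 in time T/2. 0.5*a*(T/2)^2 = (pf-p0)/2 => a = 4*(pf-p0)/T^2
a = 4*(10.1-1.6)/7^2 = 0.6939
t = 5 is in the deceleration phase (t > T/2).
p = pf - 0.5*a*(T-t)^2 = 10.1 - 0.5*0.6939*2^2
= 8.7122


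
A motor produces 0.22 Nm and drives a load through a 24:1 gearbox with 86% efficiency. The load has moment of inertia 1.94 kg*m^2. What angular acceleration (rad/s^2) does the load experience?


tau_out = tau_motor * N * eta
= 0.22 * 24 * 0.86 = 4.5408 Nm
alpha = tau_out / I = 4.5408 / 1.94
= 2.3406 rad/s^2


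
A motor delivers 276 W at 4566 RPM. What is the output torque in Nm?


omega = 4566 * 2*pi/60 = 478.1504 rad/s
tau = P / omega = 276 / 478.1504
= 0.5772 Nm


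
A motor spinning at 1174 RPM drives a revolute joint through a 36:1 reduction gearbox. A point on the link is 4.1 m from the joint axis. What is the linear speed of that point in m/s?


omega_motor = 1174 * 2*pi/60 = 122.941 rad/s
omega_joint = omega_motor / 36 = 3.415 rad/s
v = omega_joint * r = 3.415 * 4.1
= 14.0016 m/s


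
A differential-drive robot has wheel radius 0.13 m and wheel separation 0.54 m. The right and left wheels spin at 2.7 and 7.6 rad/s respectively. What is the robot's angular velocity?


vR = r*wR = 0.13*2.7 = 0.351 m/s
vL = r*wL = 0.13*7.6 = 0.988 m/s
v = (vR+vL)/2 = 0.6695 m/s
omega = (vR-vL)/L = -1.1796 rad/s
angular velocity = -1.1796 rad/s


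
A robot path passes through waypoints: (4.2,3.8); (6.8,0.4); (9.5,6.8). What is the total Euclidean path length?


Segment lengths:
  seg1 = sqrt((2.6)^2 + (-3.4)^2) = 4.2802
  seg2 = sqrt((2.7)^2 + (6.4)^2) = 6.9462
Total = 11.2264


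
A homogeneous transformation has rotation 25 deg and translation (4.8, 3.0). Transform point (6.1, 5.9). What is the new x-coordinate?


x' = cos(theta)*px - sin(theta)*py + tx
= 0.9063*6.1 - 0.4226*5.9 + 4.8
= 7.835


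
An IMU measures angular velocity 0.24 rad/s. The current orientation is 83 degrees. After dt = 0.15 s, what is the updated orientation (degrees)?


delta_theta = w * dt = 0.24 * 0.15 = 0.036 rad
= 2.0626 deg
theta_new = 83 + 2.0626 = 85.0626 deg


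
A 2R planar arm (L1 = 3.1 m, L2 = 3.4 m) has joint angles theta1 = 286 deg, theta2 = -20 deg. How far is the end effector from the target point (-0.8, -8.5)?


End effector via forward kinematics:
x = L1*cos(t1) + L2*cos(t1+t2) = 0.6173
y = L1*sin(t1) + L2*sin(t1+t2) = -6.3716
Distance to target:
d = sqrt((-0.8 - 0.6173)^2 + (-8.5 - -6.3716)^2)
= sqrt(2.0088 + 4.53)
= 2.5571 m


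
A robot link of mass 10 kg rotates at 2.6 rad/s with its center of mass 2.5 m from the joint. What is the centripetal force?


F = m * omega^2 * r
= 10 * 2.6^2 * 2.5
= 10 * 6.76 * 2.5
= 169.0 N


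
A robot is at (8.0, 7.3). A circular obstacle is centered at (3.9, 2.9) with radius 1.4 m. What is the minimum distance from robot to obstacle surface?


center_dist = sqrt((8.0-3.9)^2 + (7.3-2.9)^2)
= sqrt(16.81 + 19.36)
= 6.0141
min_dist = center_dist - radius = 6.0141 - 1.4 = 4.6141 m


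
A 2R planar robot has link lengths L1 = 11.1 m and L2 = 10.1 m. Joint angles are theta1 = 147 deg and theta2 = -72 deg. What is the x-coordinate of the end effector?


Convert angles to radians: theta1 = 2.5656, theta2 = -1.2566
x = L1*cos(theta1) + L2*cos(theta1+theta2)
x = -9.3092 + 2.6141
x = -6.6952


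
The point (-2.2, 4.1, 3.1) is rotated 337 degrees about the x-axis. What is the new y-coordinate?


Rotation about x-axis: y' = y*cos(theta) - z*sin(theta)
= 4.1 * 0.9205 - 3.1 * -0.3907
= 4.9853


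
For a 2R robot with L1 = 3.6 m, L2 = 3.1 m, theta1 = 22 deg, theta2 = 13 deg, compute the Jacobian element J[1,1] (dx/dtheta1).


J[1,1] = -L1*sin(t1) - L2*sin(t1+t2)
= -3.6*sin(22) - 3.1*sin(35)
= -3.1267


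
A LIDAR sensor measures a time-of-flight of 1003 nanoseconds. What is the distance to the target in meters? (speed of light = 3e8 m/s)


tof = 1003 ns = 1.003e-06 s
dist = c * tof / 2
= 3e8 * 1.003e-06 / 2
= 150.45 m


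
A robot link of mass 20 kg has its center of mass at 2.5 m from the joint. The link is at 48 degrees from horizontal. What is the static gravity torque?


tau = m*g*L*cos(angle)
= 20 * 9.81 * 2.5 * cos(48 deg)
= 20 * 9.81 * 2.5 * 0.6691
= 328.2086 Nm


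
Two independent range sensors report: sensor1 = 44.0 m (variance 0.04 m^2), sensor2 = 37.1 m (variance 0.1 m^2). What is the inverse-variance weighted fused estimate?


w1 = (1/var1) / (1/var1 + 1/var2)
   = 25.0 / (25.0 + 10.0) = 0.7143
w2 = 1 - w1 = 0.2857
fused = w1*s1 + w2*s2 = 31.4286 + 10.6
= 42.0286 m


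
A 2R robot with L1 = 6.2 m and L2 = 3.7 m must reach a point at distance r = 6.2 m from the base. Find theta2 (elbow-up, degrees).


cos(theta2) = (r^2 - L1^2 - L2^2) / (2*L1*L2)
cos(theta2) = (38.44 - 38.44 - 13.69) / 45.88
cos(theta2) = -0.298387
theta2 = 107.3608 degrees


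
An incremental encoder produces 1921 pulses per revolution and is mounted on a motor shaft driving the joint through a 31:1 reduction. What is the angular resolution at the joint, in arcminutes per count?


counts per rev = 1921
effective counts at joint = 1921 * 31 = 59551
resolution = 360*60 / 59551
= 0.3627 arcmin/count


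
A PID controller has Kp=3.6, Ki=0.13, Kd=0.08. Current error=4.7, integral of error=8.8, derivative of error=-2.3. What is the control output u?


u = Kp*e + Ki*int(e) + Kd*de/dt
= 3.6*4.7 + 0.13*8.8 + 0.08*(-2.3)
= 16.92 + 1.144 + -0.184
= 17.88


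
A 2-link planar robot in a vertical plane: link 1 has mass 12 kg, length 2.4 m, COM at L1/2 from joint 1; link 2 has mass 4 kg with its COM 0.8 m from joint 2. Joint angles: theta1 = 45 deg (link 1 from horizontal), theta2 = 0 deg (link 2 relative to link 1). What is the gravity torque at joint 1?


Horizontal distance from joint 1 to link-1 COM:
  x_c1 = (L1/2)*cos(t1) = 1.2 * 0.7071 = 0.8485 m
Horizontal distance from joint 1 to link-2 COM:
  x_c2 = L1*cos(t1) + Lc2*cos(t1+t2)
       = 2.4*0.7071 + 0.8*0.7071 = 2.2627 m
tau1 = m1*g*x_c1 + m2*g*x_c2
     = 12*9.81*0.8485 + 4*9.81*2.2627
     = 99.8887 + 88.79
     = 188.6787 Nm


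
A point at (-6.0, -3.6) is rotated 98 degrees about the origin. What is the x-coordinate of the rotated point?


x' = x*cos(theta) - y*sin(theta)
cos(98 deg) = -0.1392, sin(98 deg) = 0.9903
x' = -6.0 * -0.1392 - -3.6 * 0.9903
= 0.835 - -3.565
= 4.4


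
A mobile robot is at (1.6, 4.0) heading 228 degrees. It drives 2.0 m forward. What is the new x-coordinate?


x_new = x0 + d*cos(theta)
= 1.6 + 2.0*cos(228)
= 1.6 + -1.3383
= 0.2617


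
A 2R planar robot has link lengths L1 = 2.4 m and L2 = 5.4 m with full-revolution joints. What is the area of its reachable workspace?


r_max = L1 + L2 = 7.8 m
r_min = |L1 - L2| = 3.0 m
Area = pi*(r_max^2 - r_min^2)
= pi*(60.84 - 9.0)
= pi * 51.84
= 162.8602 m^2


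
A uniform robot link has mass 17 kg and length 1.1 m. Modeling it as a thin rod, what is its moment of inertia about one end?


I = (1/3) * m * L^2
= (1/3) * 17 * 1.1^2
= 0.333333 * 17 * 1.21
= 6.8567 kg*m^2


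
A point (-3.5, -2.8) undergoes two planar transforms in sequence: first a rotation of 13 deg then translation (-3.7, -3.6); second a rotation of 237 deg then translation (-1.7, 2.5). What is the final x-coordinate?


After transform 1:
x1 = cos(13)*-3.5 - sin(13)*-2.8 + -3.7 = -6.4804
y1 = sin(13)*-3.5 + cos(13)*-2.8 + -3.6 = -7.1156
After transform 2:
x2 = cos(237)*-6.4804 - sin(237)*-7.1156 + -1.7
= -4.1381


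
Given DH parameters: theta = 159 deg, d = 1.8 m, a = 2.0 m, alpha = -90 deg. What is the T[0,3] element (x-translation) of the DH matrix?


T[0,3] = a * cos(theta)
= 2.0 * cos(159 deg)
= 2.0 * -0.9336
= -1.8672


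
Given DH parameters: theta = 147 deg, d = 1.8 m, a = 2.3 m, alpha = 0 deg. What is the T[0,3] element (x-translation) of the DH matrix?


T[0,3] = a * cos(theta)
= 2.3 * cos(147 deg)
= 2.3 * -0.8387
= -1.9289


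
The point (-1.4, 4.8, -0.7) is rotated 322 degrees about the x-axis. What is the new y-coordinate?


Rotation about x-axis: y' = y*cos(theta) - z*sin(theta)
= 4.8 * 0.788 - -0.7 * -0.6157
= 3.3515


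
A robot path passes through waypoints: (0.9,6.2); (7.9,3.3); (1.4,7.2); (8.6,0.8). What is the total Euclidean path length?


Segment lengths:
  seg1 = sqrt((7.0)^2 + (-2.9)^2) = 7.5769
  seg2 = sqrt((-6.5)^2 + (3.9)^2) = 7.5802
  seg3 = sqrt((7.2)^2 + (-6.4)^2) = 9.6333
Total = 24.7905


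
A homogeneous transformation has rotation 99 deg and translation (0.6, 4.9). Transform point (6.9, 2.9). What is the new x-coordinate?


x' = cos(theta)*px - sin(theta)*py + tx
= -0.1564*6.9 - 0.9877*2.9 + 0.6
= -3.3437


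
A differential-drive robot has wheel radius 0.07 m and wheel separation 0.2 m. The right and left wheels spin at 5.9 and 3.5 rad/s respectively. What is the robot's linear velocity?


vR = r*wR = 0.07*5.9 = 0.413 m/s
vL = r*wL = 0.07*3.5 = 0.245 m/s
v = (vR+vL)/2 = 0.329 m/s
omega = (vR-vL)/L = 0.84 rad/s
linear velocity = 0.329 m/s


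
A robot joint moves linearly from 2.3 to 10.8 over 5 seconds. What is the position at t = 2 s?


s = t/T = 2/5 = 0.4
p(t) = p0 + (pf-p0)*s
= 2.3 + (10.8 - 2.3) * 0.4
= 5.7


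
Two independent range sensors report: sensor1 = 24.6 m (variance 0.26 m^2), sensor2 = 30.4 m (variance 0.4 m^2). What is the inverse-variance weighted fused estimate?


w1 = (1/var1) / (1/var1 + 1/var2)
   = 3.8462 / (3.8462 + 2.5) = 0.6061
w2 = 1 - w1 = 0.3939
fused = w1*s1 + w2*s2 = 14.9091 + 11.9758
= 26.8848 m


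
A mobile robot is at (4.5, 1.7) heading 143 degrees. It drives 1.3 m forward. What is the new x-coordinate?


x_new = x0 + d*cos(theta)
= 4.5 + 1.3*cos(143)
= 4.5 + -1.0382
= 3.4618


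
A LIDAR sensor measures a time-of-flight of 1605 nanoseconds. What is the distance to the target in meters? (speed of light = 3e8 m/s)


tof = 1605 ns = 1.605e-06 s
dist = c * tof / 2
= 3e8 * 1.605e-06 / 2
= 240.75 m


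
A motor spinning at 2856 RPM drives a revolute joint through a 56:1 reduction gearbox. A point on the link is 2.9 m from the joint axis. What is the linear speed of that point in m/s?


omega_motor = 2856 * 2*pi/60 = 299.0796 rad/s
omega_joint = omega_motor / 56 = 5.3407 rad/s
v = omega_joint * r = 5.3407 * 2.9
= 15.4881 m/s


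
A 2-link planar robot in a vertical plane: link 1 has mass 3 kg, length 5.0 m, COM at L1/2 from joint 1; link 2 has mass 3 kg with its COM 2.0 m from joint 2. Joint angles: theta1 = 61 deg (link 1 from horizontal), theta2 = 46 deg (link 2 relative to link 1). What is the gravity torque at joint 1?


Horizontal distance from joint 1 to link-1 COM:
  x_c1 = (L1/2)*cos(t1) = 2.5 * 0.4848 = 1.212 m
Horizontal distance from joint 1 to link-2 COM:
  x_c2 = L1*cos(t1) + Lc2*cos(t1+t2)
       = 5.0*0.4848 + 2.0*-0.2924 = 1.8393 m
tau1 = m1*g*x_c1 + m2*g*x_c2
     = 3*9.81*1.212 + 3*9.81*1.8393
     = 35.6699 + 54.1307
     = 89.8006 Nm


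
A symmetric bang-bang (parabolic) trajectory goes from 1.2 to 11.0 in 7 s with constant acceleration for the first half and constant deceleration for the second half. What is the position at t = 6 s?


Symmetric rest-to-rest: each phase covers (pf-p0)/2 in time T/2. 0.5*a*(T/2)^2 = (pf-p0)/2 => a = 4*(pf-p0)/T^2
a = 4*(11.0-1.2)/7^2 = 0.8
t = 6 is in the deceleration phase (t > T/2).
p = pf - 0.5*a*(T-t)^2 = 11.0 - 0.5*0.8*1^2
= 10.6


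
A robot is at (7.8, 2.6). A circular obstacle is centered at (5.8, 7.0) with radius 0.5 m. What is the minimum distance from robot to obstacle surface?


center_dist = sqrt((7.8-5.8)^2 + (2.6-7.0)^2)
= sqrt(4.0 + 19.36)
= 4.8332
min_dist = center_dist - radius = 4.8332 - 0.5 = 4.3332 m


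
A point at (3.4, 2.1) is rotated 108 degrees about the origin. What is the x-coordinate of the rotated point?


x' = x*cos(theta) - y*sin(theta)
cos(108 deg) = -0.309, sin(108 deg) = 0.9511
x' = 3.4 * -0.309 - 2.1 * 0.9511
= -1.0507 - 1.9972
= -3.0479


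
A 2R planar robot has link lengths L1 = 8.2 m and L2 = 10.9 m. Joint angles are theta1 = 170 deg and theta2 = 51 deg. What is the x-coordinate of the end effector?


Convert angles to radians: theta1 = 2.9671, theta2 = 0.8901
x = L1*cos(theta1) + L2*cos(theta1+theta2)
x = -8.0754 + -8.2263
x = -16.3018


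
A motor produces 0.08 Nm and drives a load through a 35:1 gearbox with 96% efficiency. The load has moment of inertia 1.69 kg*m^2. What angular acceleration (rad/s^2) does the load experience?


tau_out = tau_motor * N * eta
= 0.08 * 35 * 0.96 = 2.688 Nm
alpha = tau_out / I = 2.688 / 1.69
= 1.5905 rad/s^2


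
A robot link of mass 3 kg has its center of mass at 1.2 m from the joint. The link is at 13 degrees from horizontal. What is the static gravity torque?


tau = m*g*L*cos(angle)
= 3 * 9.81 * 1.2 * cos(13 deg)
= 3 * 9.81 * 1.2 * 0.9744
= 34.4109 Nm


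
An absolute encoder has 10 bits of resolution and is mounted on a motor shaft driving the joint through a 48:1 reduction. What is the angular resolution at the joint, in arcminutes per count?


counts = 2^10 = 1024
effective counts at joint = 1024 * 48 = 49152
resolution = 360*60 / 49152
= 0.4395 arcmin/count


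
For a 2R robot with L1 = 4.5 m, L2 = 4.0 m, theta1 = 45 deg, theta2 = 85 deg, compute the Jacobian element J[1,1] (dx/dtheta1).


J[1,1] = -L1*sin(t1) - L2*sin(t1+t2)
= -4.5*sin(45) - 4.0*sin(130)
= -6.2462


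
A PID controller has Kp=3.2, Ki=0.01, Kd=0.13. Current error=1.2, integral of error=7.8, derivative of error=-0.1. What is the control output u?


u = Kp*e + Ki*int(e) + Kd*de/dt
= 3.2*1.2 + 0.01*7.8 + 0.13*(-0.1)
= 3.84 + 0.078 + -0.013
= 3.905


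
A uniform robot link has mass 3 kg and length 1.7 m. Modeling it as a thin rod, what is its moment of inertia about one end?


I = (1/3) * m * L^2
= (1/3) * 3 * 1.7^2
= 0.333333 * 3 * 2.89
= 2.89 kg*m^2


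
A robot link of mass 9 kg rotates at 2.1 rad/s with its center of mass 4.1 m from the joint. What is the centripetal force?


F = m * omega^2 * r
= 9 * 2.1^2 * 4.1
= 9 * 4.41 * 4.1
= 162.729 N


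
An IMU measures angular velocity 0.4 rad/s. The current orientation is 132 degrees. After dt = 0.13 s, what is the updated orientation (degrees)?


delta_theta = w * dt = 0.4 * 0.13 = 0.052 rad
= 2.9794 deg
theta_new = 132 + 2.9794 = 134.9794 deg


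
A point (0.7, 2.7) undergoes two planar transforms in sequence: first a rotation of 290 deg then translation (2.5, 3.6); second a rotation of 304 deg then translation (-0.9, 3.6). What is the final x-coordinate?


After transform 1:
x1 = cos(290)*0.7 - sin(290)*2.7 + 2.5 = 5.2766
y1 = sin(290)*0.7 + cos(290)*2.7 + 3.6 = 3.8657
After transform 2:
x2 = cos(304)*5.2766 - sin(304)*3.8657 + -0.9
= 5.2554


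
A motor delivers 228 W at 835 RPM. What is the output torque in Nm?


omega = 835 * 2*pi/60 = 87.441 rad/s
tau = P / omega = 228 / 87.441
= 2.6075 Nm


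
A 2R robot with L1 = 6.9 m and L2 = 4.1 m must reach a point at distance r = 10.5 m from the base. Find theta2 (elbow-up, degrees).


cos(theta2) = (r^2 - L1^2 - L2^2) / (2*L1*L2)
cos(theta2) = (110.25 - 47.61 - 16.81) / 56.58
cos(theta2) = 0.810004
theta2 = 35.9037 degrees


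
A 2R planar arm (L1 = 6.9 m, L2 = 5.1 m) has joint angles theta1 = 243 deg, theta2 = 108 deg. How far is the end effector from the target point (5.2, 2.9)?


End effector via forward kinematics:
x = L1*cos(t1) + L2*cos(t1+t2) = 1.9047
y = L1*sin(t1) + L2*sin(t1+t2) = -6.9458
Distance to target:
d = sqrt((5.2 - 1.9047)^2 + (2.9 - -6.9458)^2)
= sqrt(10.8592 + 96.939)
= 10.3826 m


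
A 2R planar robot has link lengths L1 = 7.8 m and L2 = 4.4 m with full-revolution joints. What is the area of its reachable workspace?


r_max = L1 + L2 = 12.2 m
r_min = |L1 - L2| = 3.4 m
Area = pi*(r_max^2 - r_min^2)
= pi*(148.84 - 11.56)
= pi * 137.28
= 431.2778 m^2


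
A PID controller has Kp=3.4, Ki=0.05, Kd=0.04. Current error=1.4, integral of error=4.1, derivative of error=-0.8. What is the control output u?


u = Kp*e + Ki*int(e) + Kd*de/dt
= 3.4*1.4 + 0.05*4.1 + 0.04*(-0.8)
= 4.76 + 0.205 + -0.032
= 4.933


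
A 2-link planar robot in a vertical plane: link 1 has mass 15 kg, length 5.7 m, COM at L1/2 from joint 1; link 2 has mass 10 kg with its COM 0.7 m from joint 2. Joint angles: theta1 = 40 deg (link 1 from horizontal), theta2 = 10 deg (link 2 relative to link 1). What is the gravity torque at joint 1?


Horizontal distance from joint 1 to link-1 COM:
  x_c1 = (L1/2)*cos(t1) = 2.85 * 0.766 = 2.1832 m
Horizontal distance from joint 1 to link-2 COM:
  x_c2 = L1*cos(t1) + Lc2*cos(t1+t2)
       = 5.7*0.766 + 0.7*0.6428 = 4.8164 m
tau1 = m1*g*x_c1 + m2*g*x_c2
     = 15*9.81*2.1832 + 10*9.81*4.8164
     = 321.2618 + 472.4893
     = 793.7511 Nm


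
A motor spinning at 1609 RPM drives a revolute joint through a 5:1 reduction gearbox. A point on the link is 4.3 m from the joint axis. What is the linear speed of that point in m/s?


omega_motor = 1609 * 2*pi/60 = 168.4941 rad/s
omega_joint = omega_motor / 5 = 33.6988 rad/s
v = omega_joint * r = 33.6988 * 4.3
= 144.9049 m/s


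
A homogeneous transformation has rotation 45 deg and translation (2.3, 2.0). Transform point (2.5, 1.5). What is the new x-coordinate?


x' = cos(theta)*px - sin(theta)*py + tx
= 0.7071*2.5 - 0.7071*1.5 + 2.3
= 3.0071


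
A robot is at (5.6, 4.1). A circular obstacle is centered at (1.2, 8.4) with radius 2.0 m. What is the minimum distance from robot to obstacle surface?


center_dist = sqrt((5.6-1.2)^2 + (4.1-8.4)^2)
= sqrt(19.36 + 18.49)
= 6.1522
min_dist = center_dist - radius = 6.1522 - 2.0 = 4.1522 m


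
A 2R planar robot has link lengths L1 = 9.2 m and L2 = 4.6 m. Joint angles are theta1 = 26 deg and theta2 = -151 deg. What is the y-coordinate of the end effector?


Convert angles to radians: theta1 = 0.4538, theta2 = -2.6354
y = L1*sin(theta1) + L2*sin(theta1+theta2)
y = 4.033 + -3.7681
y = 0.2649


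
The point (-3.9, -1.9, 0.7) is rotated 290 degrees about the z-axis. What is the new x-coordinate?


Rotation about z-axis: x' = x*cos(theta) - y*sin(theta)
= -3.9 * 0.342 - -1.9 * -0.9397
= -3.1193


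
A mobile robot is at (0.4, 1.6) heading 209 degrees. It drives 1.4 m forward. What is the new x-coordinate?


x_new = x0 + d*cos(theta)
= 0.4 + 1.4*cos(209)
= 0.4 + -1.2245
= -0.8245


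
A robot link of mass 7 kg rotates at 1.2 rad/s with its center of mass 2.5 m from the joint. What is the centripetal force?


F = m * omega^2 * r
= 7 * 1.2^2 * 2.5
= 7 * 1.44 * 2.5
= 25.2 N


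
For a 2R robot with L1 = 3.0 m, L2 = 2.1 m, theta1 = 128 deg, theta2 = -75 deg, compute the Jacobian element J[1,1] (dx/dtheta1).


J[1,1] = -L1*sin(t1) - L2*sin(t1+t2)
= -3.0*sin(128) - 2.1*sin(53)
= -4.0412


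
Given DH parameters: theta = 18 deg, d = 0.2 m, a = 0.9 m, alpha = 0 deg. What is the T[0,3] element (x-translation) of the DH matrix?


T[0,3] = a * cos(theta)
= 0.9 * cos(18 deg)
= 0.9 * 0.9511
= 0.856


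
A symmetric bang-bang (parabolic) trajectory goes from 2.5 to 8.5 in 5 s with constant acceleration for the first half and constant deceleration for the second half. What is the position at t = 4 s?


Symmetric rest-to-rest: each phase covers (pf-p0)/2 in time T/2. 0.5*a*(T/2)^2 = (pf-p0)/2 => a = 4*(pf-p0)/T^2
a = 4*(8.5-2.5)/5^2 = 0.96
t = 4 is in the deceleration phase (t > T/2).
p = pf - 0.5*a*(T-t)^2 = 8.5 - 0.5*0.96*1^2
= 8.02


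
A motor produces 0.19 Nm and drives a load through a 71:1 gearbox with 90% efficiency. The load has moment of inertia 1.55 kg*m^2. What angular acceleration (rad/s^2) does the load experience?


tau_out = tau_motor * N * eta
= 0.19 * 71 * 0.9 = 12.141 Nm
alpha = tau_out / I = 12.141 / 1.55
= 7.8329 rad/s^2


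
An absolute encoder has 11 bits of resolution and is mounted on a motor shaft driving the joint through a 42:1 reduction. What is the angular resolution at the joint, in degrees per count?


counts = 2^11 = 2048
effective counts at joint = 2048 * 42 = 86016
resolution = 360 / 86016
= 0.0042 deg/count


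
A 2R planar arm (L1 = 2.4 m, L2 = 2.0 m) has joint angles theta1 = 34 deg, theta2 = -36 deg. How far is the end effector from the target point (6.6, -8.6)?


End effector via forward kinematics:
x = L1*cos(t1) + L2*cos(t1+t2) = 3.9885
y = L1*sin(t1) + L2*sin(t1+t2) = 1.2723
Distance to target:
d = sqrt((6.6 - 3.9885)^2 + (-8.6 - 1.2723)^2)
= sqrt(6.8201 + 97.4616)
= 10.2118 m


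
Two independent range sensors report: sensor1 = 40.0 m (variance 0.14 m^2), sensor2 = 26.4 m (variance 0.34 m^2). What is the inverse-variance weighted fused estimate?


w1 = (1/var1) / (1/var1 + 1/var2)
   = 7.1429 / (7.1429 + 2.9412) = 0.7083
w2 = 1 - w1 = 0.2917
fused = w1*s1 + w2*s2 = 28.3333 + 7.7
= 36.0333 m


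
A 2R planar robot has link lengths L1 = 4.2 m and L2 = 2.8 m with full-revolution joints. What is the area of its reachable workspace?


r_max = L1 + L2 = 7.0 m
r_min = |L1 - L2| = 1.4 m
Area = pi*(r_max^2 - r_min^2)
= pi*(49.0 - 1.96)
= pi * 47.04
= 147.7805 m^2


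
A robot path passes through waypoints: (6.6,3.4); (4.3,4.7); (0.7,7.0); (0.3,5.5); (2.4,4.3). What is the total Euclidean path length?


Segment lengths:
  seg1 = sqrt((-2.3)^2 + (1.3)^2) = 2.642
  seg2 = sqrt((-3.6)^2 + (2.3)^2) = 4.272
  seg3 = sqrt((-0.4)^2 + (-1.5)^2) = 1.5524
  seg4 = sqrt((2.1)^2 + (-1.2)^2) = 2.4187
Total = 10.8851


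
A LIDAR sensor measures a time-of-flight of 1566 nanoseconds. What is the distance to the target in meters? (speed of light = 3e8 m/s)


tof = 1566 ns = 1.566e-06 s
dist = c * tof / 2
= 3e8 * 1.566e-06 / 2
= 234.9 m


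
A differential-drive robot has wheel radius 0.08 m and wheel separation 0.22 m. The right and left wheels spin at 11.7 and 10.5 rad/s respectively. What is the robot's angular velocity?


vR = r*wR = 0.08*11.7 = 0.936 m/s
vL = r*wL = 0.08*10.5 = 0.84 m/s
v = (vR+vL)/2 = 0.888 m/s
omega = (vR-vL)/L = 0.4364 rad/s
angular velocity = 0.4364 rad/s


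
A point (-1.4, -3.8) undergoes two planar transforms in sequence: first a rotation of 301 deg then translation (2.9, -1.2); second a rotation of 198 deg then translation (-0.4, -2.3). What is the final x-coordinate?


After transform 1:
x1 = cos(301)*-1.4 - sin(301)*-3.8 + 2.9 = -1.0783
y1 = sin(301)*-1.4 + cos(301)*-3.8 + -1.2 = -1.9571
After transform 2:
x2 = cos(198)*-1.0783 - sin(198)*-1.9571 + -0.4
= 0.0207


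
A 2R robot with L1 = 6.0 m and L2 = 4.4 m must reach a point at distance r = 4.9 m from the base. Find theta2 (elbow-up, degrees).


cos(theta2) = (r^2 - L1^2 - L2^2) / (2*L1*L2)
cos(theta2) = (24.01 - 36.0 - 19.36) / 52.8
cos(theta2) = -0.59375
theta2 = 126.4236 degrees


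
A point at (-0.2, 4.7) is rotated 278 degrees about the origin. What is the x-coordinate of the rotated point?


x' = x*cos(theta) - y*sin(theta)
cos(278 deg) = 0.1392, sin(278 deg) = -0.9903
x' = -0.2 * 0.1392 - 4.7 * -0.9903
= -0.0278 - -4.6543
= 4.6264


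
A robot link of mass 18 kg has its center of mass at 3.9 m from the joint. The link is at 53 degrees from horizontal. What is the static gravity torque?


tau = m*g*L*cos(angle)
= 18 * 9.81 * 3.9 * cos(53 deg)
= 18 * 9.81 * 3.9 * 0.6018
= 414.4471 Nm


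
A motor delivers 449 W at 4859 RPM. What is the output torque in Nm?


omega = 4859 * 2*pi/60 = 508.8333 rad/s
tau = P / omega = 449 / 508.8333
= 0.8824 Nm


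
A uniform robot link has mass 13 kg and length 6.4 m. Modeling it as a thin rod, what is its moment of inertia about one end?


I = (1/3) * m * L^2
= (1/3) * 13 * 6.4^2
= 0.333333 * 13 * 40.96
= 177.4933 kg*m^2


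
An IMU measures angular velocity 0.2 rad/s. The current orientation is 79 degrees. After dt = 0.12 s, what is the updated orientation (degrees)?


delta_theta = w * dt = 0.2 * 0.12 = 0.024 rad
= 1.3751 deg
theta_new = 79 + 1.3751 = 80.3751 deg


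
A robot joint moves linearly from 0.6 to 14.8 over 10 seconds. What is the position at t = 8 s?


s = t/T = 8/10 = 0.8
p(t) = p0 + (pf-p0)*s
= 0.6 + (14.8 - 0.6) * 0.8
= 11.96


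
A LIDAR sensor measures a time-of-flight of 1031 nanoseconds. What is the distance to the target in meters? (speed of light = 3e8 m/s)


tof = 1031 ns = 1.031e-06 s
dist = c * tof / 2
= 3e8 * 1.031e-06 / 2
= 154.65 m


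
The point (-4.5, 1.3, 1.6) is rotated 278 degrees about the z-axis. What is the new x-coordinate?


Rotation about z-axis: x' = x*cos(theta) - y*sin(theta)
= -4.5 * 0.1392 - 1.3 * -0.9903
= 0.6611


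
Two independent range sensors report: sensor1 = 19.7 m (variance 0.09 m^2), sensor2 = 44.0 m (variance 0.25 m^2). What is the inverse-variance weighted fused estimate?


w1 = (1/var1) / (1/var1 + 1/var2)
   = 11.1111 / (11.1111 + 4.0) = 0.7353
w2 = 1 - w1 = 0.2647
fused = w1*s1 + w2*s2 = 14.4853 + 11.6471
= 26.1324 m


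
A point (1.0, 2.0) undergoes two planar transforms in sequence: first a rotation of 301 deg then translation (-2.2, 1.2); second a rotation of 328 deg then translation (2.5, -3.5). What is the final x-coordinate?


After transform 1:
x1 = cos(301)*1.0 - sin(301)*2.0 + -2.2 = 0.0294
y1 = sin(301)*1.0 + cos(301)*2.0 + 1.2 = 1.3729
After transform 2:
x2 = cos(328)*0.0294 - sin(328)*1.3729 + 2.5
= 3.2524


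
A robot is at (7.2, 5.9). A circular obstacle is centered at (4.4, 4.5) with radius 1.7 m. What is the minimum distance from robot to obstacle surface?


center_dist = sqrt((7.2-4.4)^2 + (5.9-4.5)^2)
= sqrt(7.84 + 1.96)
= 3.1305
min_dist = center_dist - radius = 3.1305 - 1.7 = 1.4305 m


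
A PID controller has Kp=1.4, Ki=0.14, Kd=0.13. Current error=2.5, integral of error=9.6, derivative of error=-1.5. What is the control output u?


u = Kp*e + Ki*int(e) + Kd*de/dt
= 1.4*2.5 + 0.14*9.6 + 0.13*(-1.5)
= 3.5 + 1.344 + -0.195
= 4.649


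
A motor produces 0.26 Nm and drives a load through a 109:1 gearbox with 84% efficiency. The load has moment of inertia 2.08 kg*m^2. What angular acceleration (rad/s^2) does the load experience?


tau_out = tau_motor * N * eta
= 0.26 * 109 * 0.84 = 23.8056 Nm
alpha = tau_out / I = 23.8056 / 2.08
= 11.445 rad/s^2


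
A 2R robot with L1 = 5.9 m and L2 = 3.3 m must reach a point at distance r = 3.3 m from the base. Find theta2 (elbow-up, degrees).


cos(theta2) = (r^2 - L1^2 - L2^2) / (2*L1*L2)
cos(theta2) = (10.89 - 34.81 - 10.89) / 38.94
cos(theta2) = -0.893939
theta2 = 153.3725 degrees


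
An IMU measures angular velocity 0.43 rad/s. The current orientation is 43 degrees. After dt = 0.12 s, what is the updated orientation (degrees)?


delta_theta = w * dt = 0.43 * 0.12 = 0.0516 rad
= 2.9565 deg
theta_new = 43 + 2.9565 = 45.9565 deg


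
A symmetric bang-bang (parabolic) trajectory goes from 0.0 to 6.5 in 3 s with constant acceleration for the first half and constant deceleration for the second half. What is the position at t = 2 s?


Symmetric rest-to-rest: each phase covers (pf-p0)/2 in time T/2. 0.5*a*(T/2)^2 = (pf-p0)/2 => a = 4*(pf-p0)/T^2
a = 4*(6.5-0.0)/3^2 = 2.8889
t = 2 is in the deceleration phase (t > T/2).
p = pf - 0.5*a*(T-t)^2 = 6.5 - 0.5*2.8889*1^2
= 5.0556


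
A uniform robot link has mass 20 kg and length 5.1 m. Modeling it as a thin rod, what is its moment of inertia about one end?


I = (1/3) * m * L^2
= (1/3) * 20 * 5.1^2
= 0.333333 * 20 * 26.01
= 173.4 kg*m^2


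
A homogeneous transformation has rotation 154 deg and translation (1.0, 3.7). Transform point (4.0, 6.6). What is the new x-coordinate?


x' = cos(theta)*px - sin(theta)*py + tx
= -0.8988*4.0 - 0.4384*6.6 + 1.0
= -5.4884


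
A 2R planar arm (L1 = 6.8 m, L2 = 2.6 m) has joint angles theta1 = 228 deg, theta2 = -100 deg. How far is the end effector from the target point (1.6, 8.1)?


End effector via forward kinematics:
x = L1*cos(t1) + L2*cos(t1+t2) = -6.1508
y = L1*sin(t1) + L2*sin(t1+t2) = -3.0046
Distance to target:
d = sqrt((1.6 - -6.1508)^2 + (8.1 - -3.0046)^2)
= sqrt(60.075 + 123.3112)
= 13.542 m


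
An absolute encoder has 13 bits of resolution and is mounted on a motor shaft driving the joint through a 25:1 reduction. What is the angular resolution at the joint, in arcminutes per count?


counts = 2^13 = 8192
effective counts at joint = 8192 * 25 = 204800
resolution = 360*60 / 204800
= 0.1055 arcmin/count


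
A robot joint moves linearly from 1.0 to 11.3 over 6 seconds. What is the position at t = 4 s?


s = t/T = 4/6 = 0.6667
p(t) = p0 + (pf-p0)*s
= 1.0 + (11.3 - 1.0) * 0.6667
= 7.8667


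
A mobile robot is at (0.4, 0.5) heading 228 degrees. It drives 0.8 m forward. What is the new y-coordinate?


y_new = y0 + d*sin(theta)
= 0.5 + 0.8*sin(228)
= 0.5 + -0.5945
= -0.0945


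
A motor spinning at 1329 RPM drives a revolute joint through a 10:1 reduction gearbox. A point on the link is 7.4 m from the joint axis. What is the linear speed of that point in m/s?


omega_motor = 1329 * 2*pi/60 = 139.1726 rad/s
omega_joint = omega_motor / 10 = 13.9173 rad/s
v = omega_joint * r = 13.9173 * 7.4
= 102.9877 m/s


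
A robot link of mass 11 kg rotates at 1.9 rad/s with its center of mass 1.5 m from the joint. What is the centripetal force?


F = m * omega^2 * r
= 11 * 1.9^2 * 1.5
= 11 * 3.61 * 1.5
= 59.565 N


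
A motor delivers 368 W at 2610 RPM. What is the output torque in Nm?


omega = 2610 * 2*pi/60 = 273.3186 rad/s
tau = P / omega = 368 / 273.3186
= 1.3464 Nm


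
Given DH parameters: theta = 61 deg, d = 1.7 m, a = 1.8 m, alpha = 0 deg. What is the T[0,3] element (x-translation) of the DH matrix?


T[0,3] = a * cos(theta)
= 1.8 * cos(61 deg)
= 1.8 * 0.4848
= 0.8727
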